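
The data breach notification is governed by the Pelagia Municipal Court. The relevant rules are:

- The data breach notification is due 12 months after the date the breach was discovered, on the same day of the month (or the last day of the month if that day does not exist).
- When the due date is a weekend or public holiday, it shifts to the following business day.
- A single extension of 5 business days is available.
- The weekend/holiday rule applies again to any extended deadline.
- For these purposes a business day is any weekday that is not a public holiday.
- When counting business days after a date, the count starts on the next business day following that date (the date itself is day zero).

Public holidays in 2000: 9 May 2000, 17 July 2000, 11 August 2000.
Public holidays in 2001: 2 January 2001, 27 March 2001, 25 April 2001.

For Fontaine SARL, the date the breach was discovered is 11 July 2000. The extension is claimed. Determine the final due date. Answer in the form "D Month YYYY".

18 July 2001

12 months after 11 July 2000, on the same day of the month, is 11 July 2001.
11 July 2001 (Wednesday) is already a business day.
Applying the 5-business-day extension: 5 business days after 11 July 2001 is 18 July 2001.
18 July 2001 is a Wednesday and not a listed holiday, so it stands.
So the filing is due 18 July 2001.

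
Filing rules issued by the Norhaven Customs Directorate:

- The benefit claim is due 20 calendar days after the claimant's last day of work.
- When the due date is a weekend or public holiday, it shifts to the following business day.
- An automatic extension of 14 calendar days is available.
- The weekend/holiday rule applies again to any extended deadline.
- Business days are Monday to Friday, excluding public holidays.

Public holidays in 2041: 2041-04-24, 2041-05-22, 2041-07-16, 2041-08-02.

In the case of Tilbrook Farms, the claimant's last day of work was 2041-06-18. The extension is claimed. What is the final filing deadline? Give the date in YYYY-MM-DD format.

From 2041-06-18, 20 calendar days later is 2041-07-08.
2041-07-08 (Monday) is already a business day.
With the 14-day extension, 2041-07-08 becomes 2041-07-22.
2041-07-22 (Monday) is already a business day.
The final due date is 2041-07-22.

2041-07-22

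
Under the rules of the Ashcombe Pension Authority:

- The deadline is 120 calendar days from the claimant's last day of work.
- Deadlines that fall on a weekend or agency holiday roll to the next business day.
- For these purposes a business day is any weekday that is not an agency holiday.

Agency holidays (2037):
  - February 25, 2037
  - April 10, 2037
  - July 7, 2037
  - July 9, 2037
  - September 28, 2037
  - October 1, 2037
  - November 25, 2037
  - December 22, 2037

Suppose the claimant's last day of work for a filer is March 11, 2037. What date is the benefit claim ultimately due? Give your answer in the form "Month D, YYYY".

July 10, 2037

From March 11, 2037, 120 calendar days later is July 9, 2037.
July 9, 2037 is a listed holiday, so it moves to the next business day, July 10, 2037 (Friday).
The final due date is July 10, 2037.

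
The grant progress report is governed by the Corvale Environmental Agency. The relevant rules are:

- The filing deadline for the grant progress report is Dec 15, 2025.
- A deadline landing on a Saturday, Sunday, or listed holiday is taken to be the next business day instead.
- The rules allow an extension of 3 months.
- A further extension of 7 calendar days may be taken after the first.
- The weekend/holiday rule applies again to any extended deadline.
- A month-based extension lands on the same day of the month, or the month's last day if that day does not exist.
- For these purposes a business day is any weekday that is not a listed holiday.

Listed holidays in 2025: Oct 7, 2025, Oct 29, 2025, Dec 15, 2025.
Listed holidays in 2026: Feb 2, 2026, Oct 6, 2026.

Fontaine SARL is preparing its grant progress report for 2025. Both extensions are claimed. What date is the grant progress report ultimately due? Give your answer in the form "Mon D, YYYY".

Mar 23, 2026

The statutory due date is Dec 15, 2025.
Because Dec 15, 2025 is a listed holiday, the deadline becomes Dec 16, 2025 (Tuesday).
Add 3 months to Dec 16, 2025: Mar 16, 2026.
Mar 16, 2026 (Monday) is already a business day.
The 7-calendar-day extension moves the deadline from Mar 16, 2026 to Mar 23, 2026.
Mar 23, 2026 (Monday) is already a business day.
So the filing is due Mar 23, 2026.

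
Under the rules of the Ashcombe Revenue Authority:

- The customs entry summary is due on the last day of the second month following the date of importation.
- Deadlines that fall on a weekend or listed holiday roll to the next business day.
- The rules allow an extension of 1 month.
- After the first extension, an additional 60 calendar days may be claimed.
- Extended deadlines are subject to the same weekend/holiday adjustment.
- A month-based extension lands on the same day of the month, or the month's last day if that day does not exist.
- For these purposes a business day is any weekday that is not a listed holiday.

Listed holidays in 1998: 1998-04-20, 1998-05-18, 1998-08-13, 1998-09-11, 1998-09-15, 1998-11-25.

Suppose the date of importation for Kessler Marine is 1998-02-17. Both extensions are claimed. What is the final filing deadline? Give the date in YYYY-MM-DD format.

2 months after 1998-02-17 is April 1998; that month ends on 1998-04-30.
1998-04-30 (Thursday) is already a business day.
Add 1 month to 1998-04-30: 1998-05-30.
Because 1998-05-30 is a Saturday, the deadline becomes 1998-06-01 (Monday).
Add the 60 calendar-day extension to 1998-06-01: 1998-07-31.
Since 1998-07-31 is a Friday and not a holiday, the date is unchanged.
Final deadline: 1998-07-31.

1998-07-31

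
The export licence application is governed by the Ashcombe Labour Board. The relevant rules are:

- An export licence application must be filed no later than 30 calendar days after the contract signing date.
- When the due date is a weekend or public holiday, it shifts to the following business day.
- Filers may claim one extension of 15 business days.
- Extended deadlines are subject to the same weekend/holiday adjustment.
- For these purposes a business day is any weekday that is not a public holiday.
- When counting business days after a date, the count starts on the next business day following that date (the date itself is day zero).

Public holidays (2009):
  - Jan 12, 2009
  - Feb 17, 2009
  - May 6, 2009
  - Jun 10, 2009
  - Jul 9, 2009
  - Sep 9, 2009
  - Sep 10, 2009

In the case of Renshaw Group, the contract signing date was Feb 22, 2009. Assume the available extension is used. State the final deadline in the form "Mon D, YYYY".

Apr 14, 2009

From Feb 22, 2009, 30 calendar days later is Mar 24, 2009.
Mar 24, 2009 falls on a Tuesday, which is a business day, so no adjustment is needed.
Applying the 15-business-day extension: 15 business days after Mar 24, 2009 is Apr 14, 2009.
Apr 14, 2009 falls on a Tuesday, which is a business day, so no adjustment is needed.
Final deadline: Apr 14, 2009.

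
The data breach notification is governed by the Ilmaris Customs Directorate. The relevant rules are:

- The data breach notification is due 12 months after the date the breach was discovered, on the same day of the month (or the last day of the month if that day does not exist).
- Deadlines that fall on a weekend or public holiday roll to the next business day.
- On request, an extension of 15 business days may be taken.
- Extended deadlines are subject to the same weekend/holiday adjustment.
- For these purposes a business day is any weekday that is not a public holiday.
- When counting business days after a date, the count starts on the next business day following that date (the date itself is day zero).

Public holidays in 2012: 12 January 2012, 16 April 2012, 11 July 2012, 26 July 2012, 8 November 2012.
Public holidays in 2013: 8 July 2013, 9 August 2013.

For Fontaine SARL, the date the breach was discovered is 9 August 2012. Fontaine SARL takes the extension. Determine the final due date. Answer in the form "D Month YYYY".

12 months from 9 August 2012 is 9 August 2013.
Because 9 August 2013 is a listed holiday, the deadline becomes 12 August 2013 (Monday).
Applying the 15-business-day extension: 15 business days after 12 August 2013 is 2 September 2013.
2 September 2013 falls on a Monday, which is a business day, so no adjustment is needed.
So the filing is due 2 September 2013.

2 September 2013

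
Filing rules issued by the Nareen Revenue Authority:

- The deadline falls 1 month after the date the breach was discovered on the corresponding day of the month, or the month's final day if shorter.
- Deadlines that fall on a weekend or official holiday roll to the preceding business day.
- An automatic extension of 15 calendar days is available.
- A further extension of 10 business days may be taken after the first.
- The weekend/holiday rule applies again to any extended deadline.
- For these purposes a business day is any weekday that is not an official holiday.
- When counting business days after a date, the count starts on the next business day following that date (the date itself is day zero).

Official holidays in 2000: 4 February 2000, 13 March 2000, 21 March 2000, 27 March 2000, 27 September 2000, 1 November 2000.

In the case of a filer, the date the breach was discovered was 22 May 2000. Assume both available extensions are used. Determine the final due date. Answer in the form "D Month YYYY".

21 July 2000

1 month from 22 May 2000 is 22 June 2000.
22 June 2000 (Thursday) is already a business day.
Add the 15 calendar-day extension to 22 June 2000: 7 July 2000.
7 July 2000 falls on a Friday, which is a business day, so no adjustment is needed.
The 10-business-day extension runs from 7 July 2000 to 21 July 2000.
21 July 2000 is a Friday and not a listed holiday, so it stands.
Final deadline: 21 July 2000.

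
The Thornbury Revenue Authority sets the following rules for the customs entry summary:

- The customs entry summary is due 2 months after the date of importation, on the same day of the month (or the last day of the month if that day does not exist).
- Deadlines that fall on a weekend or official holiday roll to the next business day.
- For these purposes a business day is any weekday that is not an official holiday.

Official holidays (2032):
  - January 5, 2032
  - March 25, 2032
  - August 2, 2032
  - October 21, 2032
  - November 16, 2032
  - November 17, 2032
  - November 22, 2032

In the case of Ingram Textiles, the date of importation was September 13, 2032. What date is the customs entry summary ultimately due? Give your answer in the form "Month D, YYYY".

Moving 2 months forward from September 13, 2032 on the corresponding day gives November 13, 2032.
November 13, 2032 falls on a Saturday. Rolling to the next business day gives November 15, 2032, a Monday.
So the filing is due November 15, 2032.

November 15, 2032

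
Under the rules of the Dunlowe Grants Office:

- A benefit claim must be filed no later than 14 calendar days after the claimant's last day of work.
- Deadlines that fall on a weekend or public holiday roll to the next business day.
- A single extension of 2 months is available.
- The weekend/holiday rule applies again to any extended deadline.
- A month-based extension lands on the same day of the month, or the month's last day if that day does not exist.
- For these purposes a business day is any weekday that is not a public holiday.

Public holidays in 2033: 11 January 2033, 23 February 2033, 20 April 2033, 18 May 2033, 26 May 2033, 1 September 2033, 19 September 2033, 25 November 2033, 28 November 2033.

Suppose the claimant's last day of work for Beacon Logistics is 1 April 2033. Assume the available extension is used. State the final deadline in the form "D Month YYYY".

Trigger date 1 April 2033 + 14 calendar days = 15 April 2033.
Since 15 April 2033 is a Friday and not a holiday, the date is unchanged.
Add 2 months to 15 April 2033: 15 June 2033.
15 June 2033 (Wednesday) is already a business day.
So the filing is due 15 June 2033.

15 June 2033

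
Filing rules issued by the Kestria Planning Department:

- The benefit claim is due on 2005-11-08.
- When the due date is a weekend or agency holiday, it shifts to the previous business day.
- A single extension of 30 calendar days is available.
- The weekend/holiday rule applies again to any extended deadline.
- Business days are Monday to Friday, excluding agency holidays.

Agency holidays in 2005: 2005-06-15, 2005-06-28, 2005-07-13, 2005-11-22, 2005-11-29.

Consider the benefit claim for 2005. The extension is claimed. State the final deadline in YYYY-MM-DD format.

2005-12-08

Start from the fixed due date, 2005-11-08.
2005-11-08 is a Tuesday and not a listed holiday, so it stands.
With the 30-day extension, 2005-11-08 becomes 2005-12-08.
2005-12-08 falls on a Thursday, which is a business day, so no adjustment is needed.
Final deadline: 2005-12-08.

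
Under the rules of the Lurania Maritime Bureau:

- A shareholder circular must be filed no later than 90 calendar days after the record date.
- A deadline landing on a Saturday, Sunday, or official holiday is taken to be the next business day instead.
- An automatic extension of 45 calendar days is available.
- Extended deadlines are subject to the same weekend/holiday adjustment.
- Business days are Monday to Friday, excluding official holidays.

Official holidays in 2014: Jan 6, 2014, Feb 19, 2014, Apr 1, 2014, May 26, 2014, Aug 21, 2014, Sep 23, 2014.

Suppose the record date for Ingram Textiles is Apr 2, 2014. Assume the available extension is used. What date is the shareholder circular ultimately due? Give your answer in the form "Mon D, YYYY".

90 calendar days after Apr 2, 2014 is Jul 1, 2014.
Jul 1, 2014 (Tuesday) is already a business day.
The 45-calendar-day extension moves the deadline from Jul 1, 2014 to Aug 15, 2014.
Aug 15, 2014 falls on a Friday, which is a business day, so no adjustment is needed.
Final deadline: Aug 15, 2014.

Aug 15, 2014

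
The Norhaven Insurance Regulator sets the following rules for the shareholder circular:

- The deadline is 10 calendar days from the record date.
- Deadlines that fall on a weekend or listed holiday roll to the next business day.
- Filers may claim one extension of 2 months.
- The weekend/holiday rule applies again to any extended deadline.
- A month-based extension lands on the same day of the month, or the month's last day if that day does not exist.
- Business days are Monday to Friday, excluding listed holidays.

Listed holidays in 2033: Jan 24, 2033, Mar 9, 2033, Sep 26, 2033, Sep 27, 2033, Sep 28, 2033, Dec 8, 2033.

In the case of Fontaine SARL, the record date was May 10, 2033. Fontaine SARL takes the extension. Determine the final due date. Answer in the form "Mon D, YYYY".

From May 10, 2033, 10 calendar days later is May 20, 2033.
May 20, 2033 (Friday) is already a business day.
Add 2 months to May 20, 2033: Jul 20, 2033.
Jul 20, 2033 falls on a Wednesday, which is a business day, so no adjustment is needed.
Deadline: Jul 20, 2033.

Jul 20, 2033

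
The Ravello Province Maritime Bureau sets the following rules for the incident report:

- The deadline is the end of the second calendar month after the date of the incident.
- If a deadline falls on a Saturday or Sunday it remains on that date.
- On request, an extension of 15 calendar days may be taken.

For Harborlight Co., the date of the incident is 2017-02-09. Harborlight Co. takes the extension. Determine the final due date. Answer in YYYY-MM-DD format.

2 months after 2017-02-09 falls in April 2017; the last day of that month is 2017-04-30.
2017-04-30 falls on a Sunday. The rules make no weekend/holiday allowance, so it remains 2017-04-30.
Add the 15 calendar-day extension to 2017-04-30: 2017-05-15.
No adjustment is made for weekends or holidays, so 2017-05-15 stands.
So the filing is due 2017-05-15.

2017-05-15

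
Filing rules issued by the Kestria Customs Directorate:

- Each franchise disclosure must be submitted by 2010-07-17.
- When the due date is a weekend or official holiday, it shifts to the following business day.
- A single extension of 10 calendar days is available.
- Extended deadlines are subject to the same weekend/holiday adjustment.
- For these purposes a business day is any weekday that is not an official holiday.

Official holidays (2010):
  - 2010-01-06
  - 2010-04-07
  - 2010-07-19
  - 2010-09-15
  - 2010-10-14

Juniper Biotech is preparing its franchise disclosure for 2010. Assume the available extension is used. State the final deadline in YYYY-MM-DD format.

2010-07-30

The stated deadline is 2010-07-17.
2010-07-17 is a Saturday, so it moves to the next business day, 2010-07-20 (Tuesday).
Add the 10 calendar-day extension to 2010-07-20: 2010-07-30.
Since 2010-07-30 is a Friday and not a holiday, the date is unchanged.
So the filing is due 2010-07-30.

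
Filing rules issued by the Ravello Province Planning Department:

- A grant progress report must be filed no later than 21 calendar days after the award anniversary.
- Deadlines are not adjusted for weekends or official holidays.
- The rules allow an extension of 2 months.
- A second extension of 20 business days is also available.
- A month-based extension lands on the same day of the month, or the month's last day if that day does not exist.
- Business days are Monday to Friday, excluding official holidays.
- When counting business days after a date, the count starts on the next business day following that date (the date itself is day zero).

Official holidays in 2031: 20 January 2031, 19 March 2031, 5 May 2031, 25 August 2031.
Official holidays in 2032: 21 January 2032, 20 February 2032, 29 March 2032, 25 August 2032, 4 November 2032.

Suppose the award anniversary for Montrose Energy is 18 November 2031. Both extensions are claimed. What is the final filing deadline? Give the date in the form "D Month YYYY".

9 March 2032

From 18 November 2031, 21 calendar days later is 9 December 2031.
9 December 2031 is a Tuesday; no weekend or holiday adjustment applies.
Applying the 2 months extension: 2 months after 9 December 2031 is 9 February 2032.
9 February 2032 falls on a Monday. The rules make no weekend/holiday allowance, so it remains 9 February 2032.
Applying the 20-business-day extension: 20 business days after 9 February 2032 is 9 March 2032.
9 March 2032 falls on a Tuesday. The rules make no weekend/holiday allowance, so it remains 9 March 2032.
Final deadline: 9 March 2032.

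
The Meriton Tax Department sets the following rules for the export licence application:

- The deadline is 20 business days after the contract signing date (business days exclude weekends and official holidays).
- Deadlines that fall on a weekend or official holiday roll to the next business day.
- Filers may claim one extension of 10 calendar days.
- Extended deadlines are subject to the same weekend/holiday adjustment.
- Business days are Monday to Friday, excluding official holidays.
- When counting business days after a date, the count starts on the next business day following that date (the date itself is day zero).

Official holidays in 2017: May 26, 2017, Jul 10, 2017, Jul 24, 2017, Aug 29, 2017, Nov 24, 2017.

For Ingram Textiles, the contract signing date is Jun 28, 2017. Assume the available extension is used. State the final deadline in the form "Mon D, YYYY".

Aug 7, 2017

20 business days after Jun 28, 2017, excluding weekends and holidays, is Jul 28, 2017.
Jul 28, 2017 (Friday) is already a business day.
Applying the 10-calendar-day extension: Jul 28, 2017 + 10 days = Aug 7, 2017.
Aug 7, 2017 (Monday) is already a business day.
Deadline: Aug 7, 2017.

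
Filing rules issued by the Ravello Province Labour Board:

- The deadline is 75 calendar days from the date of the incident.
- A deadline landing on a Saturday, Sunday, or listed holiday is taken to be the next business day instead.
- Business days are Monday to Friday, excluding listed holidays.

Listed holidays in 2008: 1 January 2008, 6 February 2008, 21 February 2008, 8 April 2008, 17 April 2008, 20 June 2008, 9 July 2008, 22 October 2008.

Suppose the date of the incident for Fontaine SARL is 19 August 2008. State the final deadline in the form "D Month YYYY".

Adding 75 calendar days to 19 August 2008 gives 2 November 2008.
Because 2 November 2008 is a Sunday, the deadline becomes 3 November 2008 (Monday).
Deadline: 3 November 2008.

3 November 2008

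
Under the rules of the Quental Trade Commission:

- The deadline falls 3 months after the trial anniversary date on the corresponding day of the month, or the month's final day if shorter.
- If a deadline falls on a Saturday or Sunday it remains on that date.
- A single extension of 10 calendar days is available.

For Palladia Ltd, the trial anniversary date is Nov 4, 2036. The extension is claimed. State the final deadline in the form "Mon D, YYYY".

Feb 14, 2037

3 months from Nov 4, 2036 is Feb 4, 2037.
Feb 4, 2037 is a Wednesday; no weekend or holiday adjustment applies.
With the 10-day extension, Feb 4, 2037 becomes Feb 14, 2037.
Feb 14, 2037 falls on a Saturday. The rules make no weekend/holiday allowance, so it remains Feb 14, 2037.
So the filing is due Feb 14, 2037.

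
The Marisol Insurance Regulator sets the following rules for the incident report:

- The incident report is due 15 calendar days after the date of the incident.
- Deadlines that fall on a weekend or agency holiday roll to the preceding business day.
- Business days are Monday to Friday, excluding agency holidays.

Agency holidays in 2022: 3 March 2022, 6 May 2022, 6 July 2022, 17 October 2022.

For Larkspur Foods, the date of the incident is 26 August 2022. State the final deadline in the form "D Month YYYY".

9 September 2022

Trigger date 26 August 2022 + 15 calendar days = 10 September 2022.
10 September 2022 is a Saturday, so it moves to the preceding business day, 9 September 2022 (Friday).
The final due date is 9 September 2022.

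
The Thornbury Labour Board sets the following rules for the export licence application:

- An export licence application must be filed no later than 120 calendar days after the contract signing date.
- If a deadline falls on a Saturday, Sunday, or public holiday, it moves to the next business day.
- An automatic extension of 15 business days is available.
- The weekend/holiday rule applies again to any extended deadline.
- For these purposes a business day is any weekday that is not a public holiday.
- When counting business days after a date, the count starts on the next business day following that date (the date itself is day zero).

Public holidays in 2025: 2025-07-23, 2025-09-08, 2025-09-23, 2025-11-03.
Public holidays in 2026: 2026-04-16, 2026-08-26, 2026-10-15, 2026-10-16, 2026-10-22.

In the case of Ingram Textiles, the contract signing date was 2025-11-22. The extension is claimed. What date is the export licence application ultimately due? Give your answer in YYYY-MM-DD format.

2026-04-13

From 2025-11-22, 120 calendar days later is 2026-03-22.
2026-03-22 is a Sunday; the next business day is 2026-03-23 (Monday).
Applying the 15-business-day extension: 15 business days after 2026-03-23 is 2026-04-13.
Since 2026-04-13 is a Monday and not a holiday, the date is unchanged.
Final deadline: 2026-04-13.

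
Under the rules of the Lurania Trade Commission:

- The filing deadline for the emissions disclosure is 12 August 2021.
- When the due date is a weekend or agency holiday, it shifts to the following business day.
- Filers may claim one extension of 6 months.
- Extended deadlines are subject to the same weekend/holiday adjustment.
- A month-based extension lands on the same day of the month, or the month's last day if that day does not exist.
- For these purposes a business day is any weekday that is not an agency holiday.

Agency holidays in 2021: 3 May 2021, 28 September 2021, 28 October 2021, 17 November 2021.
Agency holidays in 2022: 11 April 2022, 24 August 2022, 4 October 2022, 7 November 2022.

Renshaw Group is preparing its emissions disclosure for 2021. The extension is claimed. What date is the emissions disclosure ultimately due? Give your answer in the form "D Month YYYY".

14 February 2022

The stated deadline is 12 August 2021.
12 August 2021 falls on a Thursday, which is a business day, so no adjustment is needed.
Applying the 6 months extension: 6 months after 12 August 2021 is 12 February 2022.
Because 12 February 2022 is a Saturday, the deadline becomes 14 February 2022 (Monday).
So the filing is due 14 February 2022.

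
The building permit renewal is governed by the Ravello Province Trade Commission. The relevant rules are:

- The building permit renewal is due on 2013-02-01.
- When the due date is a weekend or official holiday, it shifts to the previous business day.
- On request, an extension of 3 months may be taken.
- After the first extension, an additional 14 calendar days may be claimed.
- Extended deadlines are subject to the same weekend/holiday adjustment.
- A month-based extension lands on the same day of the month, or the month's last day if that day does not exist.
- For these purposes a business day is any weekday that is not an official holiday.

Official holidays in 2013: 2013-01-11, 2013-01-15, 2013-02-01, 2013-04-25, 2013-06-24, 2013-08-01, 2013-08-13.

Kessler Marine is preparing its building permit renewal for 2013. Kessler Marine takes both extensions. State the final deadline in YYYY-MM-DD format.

2013-05-14

The statutory due date is 2013-02-01.
2013-02-01 is a listed holiday; the preceding business day is 2013-01-31 (Thursday).
The 3 months extension carries 2013-01-31 to 2013-04-30 (day 31 does not exist in April, so the month's last day is used).
Since 2013-04-30 is a Tuesday and not a holiday, the date is unchanged.
Applying the 14-calendar-day extension: 2013-04-30 + 14 days = 2013-05-14.
2013-05-14 falls on a Tuesday, which is a business day, so no adjustment is needed.
Deadline: 2013-05-14.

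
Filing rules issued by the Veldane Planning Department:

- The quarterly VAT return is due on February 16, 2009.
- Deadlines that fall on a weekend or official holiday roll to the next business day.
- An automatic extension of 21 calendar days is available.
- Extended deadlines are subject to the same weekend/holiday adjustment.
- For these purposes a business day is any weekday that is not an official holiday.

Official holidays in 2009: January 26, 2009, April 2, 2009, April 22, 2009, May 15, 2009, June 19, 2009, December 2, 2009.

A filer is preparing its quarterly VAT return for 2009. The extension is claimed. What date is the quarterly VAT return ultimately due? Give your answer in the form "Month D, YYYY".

March 9, 2009

Start from the fixed due date, February 16, 2009.
February 16, 2009 (Monday) is already a business day.
Add the 21 calendar-day extension to February 16, 2009: March 9, 2009.
March 9, 2009 is a Monday and not a listed holiday, so it stands.
The final due date is March 9, 2009.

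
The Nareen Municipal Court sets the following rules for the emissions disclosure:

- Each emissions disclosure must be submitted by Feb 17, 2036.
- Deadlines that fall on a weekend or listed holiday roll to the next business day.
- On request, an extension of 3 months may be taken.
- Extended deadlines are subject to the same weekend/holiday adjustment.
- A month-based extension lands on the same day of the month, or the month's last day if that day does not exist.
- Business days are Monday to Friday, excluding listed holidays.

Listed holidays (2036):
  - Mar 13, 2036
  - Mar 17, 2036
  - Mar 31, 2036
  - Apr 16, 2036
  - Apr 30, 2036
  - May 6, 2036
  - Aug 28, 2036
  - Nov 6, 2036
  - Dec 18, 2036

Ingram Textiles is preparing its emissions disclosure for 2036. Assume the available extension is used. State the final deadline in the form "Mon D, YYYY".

The statutory due date is Feb 17, 2036.
Feb 17, 2036 is a Sunday; the next business day is Feb 18, 2036 (Monday).
Applying the 3 months extension: 3 months after Feb 18, 2036 is May 18, 2036.
May 18, 2036 is a Sunday; the next business day is May 19, 2036 (Monday).
The final due date is May 19, 2036.

May 19, 2036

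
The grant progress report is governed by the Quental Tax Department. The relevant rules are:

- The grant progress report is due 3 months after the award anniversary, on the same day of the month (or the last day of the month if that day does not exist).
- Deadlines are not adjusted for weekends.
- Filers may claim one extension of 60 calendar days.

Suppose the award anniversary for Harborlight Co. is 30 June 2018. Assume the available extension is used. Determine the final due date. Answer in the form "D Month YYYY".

29 November 2018

3 months after 30 June 2018, on the same day of the month, is 30 September 2018.
30 September 2018 falls on a Sunday. The rules make no weekend/holiday allowance, so it remains 30 September 2018.
Add the 60 calendar-day extension to 30 September 2018: 29 November 2018.
29 November 2018 falls on a Thursday. The rules make no weekend/holiday allowance, so it remains 29 November 2018.
Final deadline: 29 November 2018.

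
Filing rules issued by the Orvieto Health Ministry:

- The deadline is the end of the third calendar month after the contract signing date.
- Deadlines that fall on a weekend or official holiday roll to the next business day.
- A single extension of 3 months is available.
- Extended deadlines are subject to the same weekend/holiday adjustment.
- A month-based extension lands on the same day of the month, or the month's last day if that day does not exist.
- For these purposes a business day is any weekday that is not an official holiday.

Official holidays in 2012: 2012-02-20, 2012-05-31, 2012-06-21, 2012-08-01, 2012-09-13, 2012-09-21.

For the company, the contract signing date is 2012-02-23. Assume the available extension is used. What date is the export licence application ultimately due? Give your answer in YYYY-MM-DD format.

3 months after 2012-02-23 is May 2012; that month ends on 2012-05-31.
Because 2012-05-31 is a listed holiday, the deadline becomes 2012-06-01 (Friday).
Applying the 3 months extension: 3 months after 2012-06-01 is 2012-09-01.
2012-09-01 falls on a Saturday. Rolling to the next business day gives 2012-09-03, a Monday.
Final deadline: 2012-09-03.

2012-09-03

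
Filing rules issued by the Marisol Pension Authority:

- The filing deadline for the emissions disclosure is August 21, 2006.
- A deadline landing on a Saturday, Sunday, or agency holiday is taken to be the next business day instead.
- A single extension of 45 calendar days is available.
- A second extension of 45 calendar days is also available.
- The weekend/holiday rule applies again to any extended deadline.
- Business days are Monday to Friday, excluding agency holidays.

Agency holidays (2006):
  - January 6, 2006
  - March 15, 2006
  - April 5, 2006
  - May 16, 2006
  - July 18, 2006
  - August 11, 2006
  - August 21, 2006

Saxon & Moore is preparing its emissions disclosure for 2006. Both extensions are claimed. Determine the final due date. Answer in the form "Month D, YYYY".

The stated deadline is August 21, 2006.
August 21, 2006 is a listed holiday, so it moves to the next business day, August 22, 2006 (Tuesday).
With the 45-day extension, August 22, 2006 becomes October 6, 2006.
October 6, 2006 is a Friday and not a listed holiday, so it stands.
With the 45-day extension, October 6, 2006 becomes November 20, 2006.
November 20, 2006 (Monday) is already a business day.
The final due date is November 20, 2006.

November 20, 2006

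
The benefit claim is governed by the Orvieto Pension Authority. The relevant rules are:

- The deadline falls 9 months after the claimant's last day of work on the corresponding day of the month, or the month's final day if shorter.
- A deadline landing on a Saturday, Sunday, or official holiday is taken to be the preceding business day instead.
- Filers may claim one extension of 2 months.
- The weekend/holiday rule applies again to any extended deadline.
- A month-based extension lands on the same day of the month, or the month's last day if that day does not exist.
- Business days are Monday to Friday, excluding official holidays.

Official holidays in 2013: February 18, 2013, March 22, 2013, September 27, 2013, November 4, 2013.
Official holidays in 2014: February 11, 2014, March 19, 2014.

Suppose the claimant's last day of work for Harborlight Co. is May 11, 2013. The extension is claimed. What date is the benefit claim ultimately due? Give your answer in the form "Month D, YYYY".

April 10, 2014

9 months after May 11, 2013, on the same day of the month, is February 11, 2014.
February 11, 2014 falls on a listed holiday. Rolling to the preceding business day gives February 10, 2014, a Monday.
Add 2 months to February 10, 2014: April 10, 2014.
April 10, 2014 is a Thursday and not a listed holiday, so it stands.
So the filing is due April 10, 2014.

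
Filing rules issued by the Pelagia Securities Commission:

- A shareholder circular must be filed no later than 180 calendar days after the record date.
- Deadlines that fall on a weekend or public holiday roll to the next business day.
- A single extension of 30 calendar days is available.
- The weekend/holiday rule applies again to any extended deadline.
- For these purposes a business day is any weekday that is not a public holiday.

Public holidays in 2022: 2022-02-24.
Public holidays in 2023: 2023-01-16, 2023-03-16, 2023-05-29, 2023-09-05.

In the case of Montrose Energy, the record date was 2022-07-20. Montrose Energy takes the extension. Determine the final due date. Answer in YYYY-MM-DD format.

2023-02-16

From 2022-07-20, 180 calendar days later is 2023-01-16.
2023-01-16 is a listed holiday, so it moves to the next business day, 2023-01-17 (Tuesday).
The 30-calendar-day extension moves the deadline from 2023-01-17 to 2023-02-16.
2023-02-16 is a Thursday and not a listed holiday, so it stands.
Final deadline: 2023-02-16.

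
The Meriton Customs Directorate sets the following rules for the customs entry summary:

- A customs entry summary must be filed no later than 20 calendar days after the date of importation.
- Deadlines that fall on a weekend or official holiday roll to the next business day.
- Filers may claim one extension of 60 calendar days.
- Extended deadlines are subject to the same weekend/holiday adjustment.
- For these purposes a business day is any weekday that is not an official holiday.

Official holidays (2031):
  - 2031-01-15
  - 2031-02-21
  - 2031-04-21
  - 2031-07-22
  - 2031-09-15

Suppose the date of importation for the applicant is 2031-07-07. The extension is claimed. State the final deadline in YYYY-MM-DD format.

2031-09-26

20 calendar days after 2031-07-07 is 2031-07-27.
Because 2031-07-27 is a Sunday, the deadline becomes 2031-07-28 (Monday).
Add the 60 calendar-day extension to 2031-07-28: 2031-09-26.
2031-09-26 falls on a Friday, which is a business day, so no adjustment is needed.
Final deadline: 2031-09-26.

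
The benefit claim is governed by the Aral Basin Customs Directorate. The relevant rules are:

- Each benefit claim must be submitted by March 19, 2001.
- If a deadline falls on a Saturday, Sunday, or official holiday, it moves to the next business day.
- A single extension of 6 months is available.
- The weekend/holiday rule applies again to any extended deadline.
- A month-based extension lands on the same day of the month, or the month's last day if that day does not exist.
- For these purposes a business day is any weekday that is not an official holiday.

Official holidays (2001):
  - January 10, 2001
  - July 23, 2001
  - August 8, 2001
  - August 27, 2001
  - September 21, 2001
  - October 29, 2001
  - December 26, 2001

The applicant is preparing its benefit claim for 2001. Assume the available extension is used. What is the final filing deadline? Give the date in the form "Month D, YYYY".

The stated deadline is March 19, 2001.
Since March 19, 2001 is a Monday and not a holiday, the date is unchanged.
Add 6 months to March 19, 2001: September 19, 2001.
September 19, 2001 falls on a Wednesday, which is a business day, so no adjustment is needed.
Final deadline: September 19, 2001.

September 19, 2001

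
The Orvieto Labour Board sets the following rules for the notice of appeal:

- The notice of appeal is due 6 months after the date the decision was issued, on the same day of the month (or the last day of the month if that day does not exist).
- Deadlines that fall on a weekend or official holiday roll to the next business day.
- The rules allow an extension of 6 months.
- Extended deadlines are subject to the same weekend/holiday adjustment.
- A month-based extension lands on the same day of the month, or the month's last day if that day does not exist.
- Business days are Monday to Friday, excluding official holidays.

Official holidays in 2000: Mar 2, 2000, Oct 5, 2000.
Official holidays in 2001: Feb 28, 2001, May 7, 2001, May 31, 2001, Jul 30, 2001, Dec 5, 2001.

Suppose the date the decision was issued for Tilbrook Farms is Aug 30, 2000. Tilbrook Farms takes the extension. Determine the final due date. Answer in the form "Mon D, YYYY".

Sep 3, 2001

6 months after Aug 30, 2000, on the same day of the month, is Feb 28, 2001 (day 30 does not exist in February, so the month's last day is used).
Because Feb 28, 2001 is a listed holiday, the deadline becomes Mar 1, 2001 (Thursday).
The 6 months extension carries Mar 1, 2001 to Sep 1, 2001.
Sep 1, 2001 is a Saturday, so it moves to the next business day, Sep 3, 2001 (Monday).
Deadline: Sep 3, 2001.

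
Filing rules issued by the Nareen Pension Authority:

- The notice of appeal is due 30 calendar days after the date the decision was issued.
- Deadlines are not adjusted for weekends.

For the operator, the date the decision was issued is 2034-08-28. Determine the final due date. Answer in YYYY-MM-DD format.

30 calendar days after 2034-08-28 is 2034-09-27.
No adjustment is made for weekends or holidays, so 2034-09-27 stands.
The final due date is 2034-09-27.

2034-09-27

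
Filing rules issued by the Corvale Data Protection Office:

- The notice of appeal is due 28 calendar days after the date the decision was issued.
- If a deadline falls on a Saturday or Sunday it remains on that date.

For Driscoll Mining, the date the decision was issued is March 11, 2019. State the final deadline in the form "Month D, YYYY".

From March 11, 2019, 28 calendar days later is April 8, 2019.
No adjustment is made for weekends or holidays, so April 8, 2019 stands.
Final deadline: April 8, 2019.

April 8, 2019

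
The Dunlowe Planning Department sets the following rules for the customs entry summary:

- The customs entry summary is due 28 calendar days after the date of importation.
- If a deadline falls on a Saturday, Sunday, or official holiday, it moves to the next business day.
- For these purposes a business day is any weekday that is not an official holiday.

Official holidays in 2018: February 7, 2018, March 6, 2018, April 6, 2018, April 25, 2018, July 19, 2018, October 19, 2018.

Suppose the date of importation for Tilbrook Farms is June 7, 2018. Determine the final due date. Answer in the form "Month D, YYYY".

July 5, 2018

28 calendar days after June 7, 2018 is July 5, 2018.
July 5, 2018 falls on a Thursday, which is a business day, so no adjustment is needed.
Final deadline: July 5, 2018.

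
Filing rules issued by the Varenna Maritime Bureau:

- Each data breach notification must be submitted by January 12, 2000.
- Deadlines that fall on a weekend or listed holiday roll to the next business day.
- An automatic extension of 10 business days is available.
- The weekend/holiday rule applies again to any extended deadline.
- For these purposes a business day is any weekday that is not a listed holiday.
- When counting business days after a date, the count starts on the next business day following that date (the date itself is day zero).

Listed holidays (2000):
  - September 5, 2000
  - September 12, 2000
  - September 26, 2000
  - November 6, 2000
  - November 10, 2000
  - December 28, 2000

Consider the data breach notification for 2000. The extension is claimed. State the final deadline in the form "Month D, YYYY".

January 26, 2000

The statutory due date is January 12, 2000.
Since January 12, 2000 is a Wednesday and not a holiday, the date is unchanged.
The 10-business-day extension runs from January 12, 2000 to January 26, 2000.
January 26, 2000 is a Wednesday and not a listed holiday, so it stands.
Final deadline: January 26, 2000.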